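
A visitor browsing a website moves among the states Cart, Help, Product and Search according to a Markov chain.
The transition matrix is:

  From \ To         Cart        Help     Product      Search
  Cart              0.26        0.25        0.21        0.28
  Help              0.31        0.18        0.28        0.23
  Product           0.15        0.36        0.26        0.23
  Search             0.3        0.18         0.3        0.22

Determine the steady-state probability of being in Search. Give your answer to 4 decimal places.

0.2402

Let the stationary distribution be π with π = πP and π_1 + π_2 + π_3 + π_4 = 1.
π_1 = 0.26·π_1 + 0.31·π_2 + 0.15·π_3 + 0.3·π_4
π_2 = 0.25·π_1 + 0.18·π_2 + 0.36·π_3 + 0.18·π_4
π_3 = 0.21·π_1 + 0.28·π_2 + 0.26·π_3 + 0.3·π_4
Solving with the normalization constraint gives π = (0.2530, 0.2448, 0.2619, 0.2402).
So the stationary probability of Search is 0.2402.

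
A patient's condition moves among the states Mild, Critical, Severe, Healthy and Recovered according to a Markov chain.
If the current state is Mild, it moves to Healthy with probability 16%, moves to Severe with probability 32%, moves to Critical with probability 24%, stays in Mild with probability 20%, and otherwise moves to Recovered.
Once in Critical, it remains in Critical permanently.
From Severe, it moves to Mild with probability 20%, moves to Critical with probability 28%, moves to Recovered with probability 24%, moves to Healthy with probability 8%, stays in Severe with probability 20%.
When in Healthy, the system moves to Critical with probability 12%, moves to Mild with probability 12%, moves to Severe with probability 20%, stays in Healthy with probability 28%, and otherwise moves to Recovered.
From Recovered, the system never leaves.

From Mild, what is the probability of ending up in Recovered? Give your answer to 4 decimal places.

Let h(s) be the probability of absorption at Recovered starting from transient state s. Then h(Recovered) = 1 and h(Critical) = 0. By first-step analysis:
h(Mild) = 0.2·h(Mild) + 0.24·0 + 0.32·h(Severe) + 0.16·h(Healthy) + 0.08·1
h(Severe) = 0.2·h(Mild) + 0.28·0 + 0.2·h(Severe) + 0.08·h(Healthy) + 0.24·1
h(Healthy) = 0.12·h(Mild) + 0.12·0 + 0.2·h(Severe) + 0.28·h(Healthy) + 0.28·1
Solving: h(Mild) = 0.3999, h(Severe) = 0.4582, h(Healthy) = 0.5828.
Starting from Mild, the probability is 0.3999.

0.3999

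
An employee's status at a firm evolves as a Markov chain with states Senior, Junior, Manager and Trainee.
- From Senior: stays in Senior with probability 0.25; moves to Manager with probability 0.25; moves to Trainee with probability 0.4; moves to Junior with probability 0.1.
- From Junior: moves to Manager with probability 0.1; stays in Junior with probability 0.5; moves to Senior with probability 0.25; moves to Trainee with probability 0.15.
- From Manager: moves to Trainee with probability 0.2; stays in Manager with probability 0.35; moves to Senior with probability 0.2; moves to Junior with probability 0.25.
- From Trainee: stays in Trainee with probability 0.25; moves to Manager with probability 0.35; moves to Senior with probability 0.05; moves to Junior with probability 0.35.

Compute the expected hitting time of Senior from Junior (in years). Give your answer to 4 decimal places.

4.8803

Let t(s) be the expected number of years to first reach Senior from state s, with t(Senior) = 0. Conditioning on the first year:
t(Junior) = 1 + 0.5·t(Junior) + 0.1·t(Manager) + 0.15·t(Trainee)
t(Manager) = 1 + 0.25·t(Junior) + 0.35·t(Manager) + 0.2·t(Trainee)
t(Trainee) = 1 + 0.35·t(Junior) + 0.35·t(Manager) + 0.25·t(Trainee)
Solving: t(Junior) = 4.8803, t(Manager) = 5.2855, t(Trainee) = 6.0773.
Expected years from Junior to Senior: 4.8803.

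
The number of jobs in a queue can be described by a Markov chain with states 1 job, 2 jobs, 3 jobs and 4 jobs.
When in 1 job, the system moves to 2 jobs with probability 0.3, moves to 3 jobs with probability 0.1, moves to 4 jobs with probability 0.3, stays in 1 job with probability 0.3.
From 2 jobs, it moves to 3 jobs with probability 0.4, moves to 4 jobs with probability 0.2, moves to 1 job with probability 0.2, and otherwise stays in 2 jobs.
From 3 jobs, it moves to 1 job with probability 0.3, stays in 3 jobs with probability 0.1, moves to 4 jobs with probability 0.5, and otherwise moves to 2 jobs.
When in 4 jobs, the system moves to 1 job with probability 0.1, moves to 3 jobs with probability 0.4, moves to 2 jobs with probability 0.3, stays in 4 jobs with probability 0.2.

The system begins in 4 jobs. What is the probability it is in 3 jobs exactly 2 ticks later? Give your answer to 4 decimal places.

0.2500

Propagate the distribution vector 2 ticks from 4 jobs.
After 0 ticks: (0.0000, 0.0000, 0.0000, 1.0000)
After 1 tick: (0.1000, 0.3000, 0.4000, 0.2000)
After 2 ticks: (0.2300, 0.1900, 0.2500, 0.3300)
P(in 3 jobs after 2 ticks) = 0.2500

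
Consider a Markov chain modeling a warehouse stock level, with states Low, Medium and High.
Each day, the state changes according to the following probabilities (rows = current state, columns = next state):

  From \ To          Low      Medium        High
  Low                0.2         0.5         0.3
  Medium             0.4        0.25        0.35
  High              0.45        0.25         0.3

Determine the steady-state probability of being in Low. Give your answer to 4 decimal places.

Let the stationary distribution be π with π = πP and π_1 + π_2 + π_3 = 1.
π_1 = 0.2·π_1 + 0.4·π_2 + 0.45·π_3
π_2 = 0.5·π_1 + 0.25·π_2 + 0.25·π_3
Solving with the normalization constraint gives π = (0.3465, 0.3366, 0.3168).
So the stationary probability of Low is 0.3465.

0.3465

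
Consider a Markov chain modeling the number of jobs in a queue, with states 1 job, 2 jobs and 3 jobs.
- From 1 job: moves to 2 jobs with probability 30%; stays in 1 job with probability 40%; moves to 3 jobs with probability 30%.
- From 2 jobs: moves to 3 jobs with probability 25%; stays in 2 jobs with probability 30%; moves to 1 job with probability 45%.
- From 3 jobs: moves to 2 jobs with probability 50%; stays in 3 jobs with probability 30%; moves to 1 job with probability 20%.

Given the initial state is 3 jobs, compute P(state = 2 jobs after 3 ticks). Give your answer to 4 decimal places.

Propagate the distribution vector 3 ticks from 3 jobs.
After 0 ticks: (0.0000, 0.0000, 1.0000)
After 1 tick: (0.2000, 0.5000, 0.3000)
After 2 ticks: (0.3650, 0.3600, 0.2750)
After 3 ticks: (0.3630, 0.3550, 0.2820)
P(in 2 jobs after 3 ticks) = 0.3550

0.3550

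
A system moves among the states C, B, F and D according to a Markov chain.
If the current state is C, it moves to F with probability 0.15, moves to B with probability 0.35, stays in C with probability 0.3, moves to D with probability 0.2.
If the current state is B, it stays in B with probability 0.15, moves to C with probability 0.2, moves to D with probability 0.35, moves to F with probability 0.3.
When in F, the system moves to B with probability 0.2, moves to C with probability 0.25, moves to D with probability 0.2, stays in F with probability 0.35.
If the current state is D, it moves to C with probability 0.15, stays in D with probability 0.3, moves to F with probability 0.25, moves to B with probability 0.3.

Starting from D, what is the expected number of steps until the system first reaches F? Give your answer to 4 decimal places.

4.0945

Let t(s) be the expected number of steps to first reach F from state s, with t(F) = 0. Conditioning on the first step:
t(C) = 1 + 0.3·t(C) + 0.35·t(B) + 0.2·t(D)
t(B) = 1 + 0.2·t(C) + 0.15·t(B) + 0.35·t(D)
t(D) = 1 + 0.15·t(C) + 0.3·t(B) + 0.3·t(D)
Solving: t(C) = 4.5669, t(B) = 3.9370, t(D) = 4.0945.
Expected steps from D to F: 4.0945.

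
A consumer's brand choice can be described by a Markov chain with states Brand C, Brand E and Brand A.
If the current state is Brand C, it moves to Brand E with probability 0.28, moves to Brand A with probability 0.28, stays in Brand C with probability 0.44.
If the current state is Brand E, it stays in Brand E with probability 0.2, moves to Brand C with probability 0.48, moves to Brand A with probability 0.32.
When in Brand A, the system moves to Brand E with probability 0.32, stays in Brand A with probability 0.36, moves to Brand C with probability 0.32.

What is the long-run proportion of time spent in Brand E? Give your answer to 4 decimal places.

Let the stationary distribution be π with π = πP and π_1 + π_2 + π_3 = 1.
π_1 = 0.44·π_1 + 0.48·π_2 + 0.32·π_3
π_2 = 0.28·π_1 + 0.2·π_2 + 0.32·π_3
Solving with the normalization constraint gives π = (0.4129, 0.2710, 0.3161).
So the stationary probability of Brand E is 0.2710.

0.2710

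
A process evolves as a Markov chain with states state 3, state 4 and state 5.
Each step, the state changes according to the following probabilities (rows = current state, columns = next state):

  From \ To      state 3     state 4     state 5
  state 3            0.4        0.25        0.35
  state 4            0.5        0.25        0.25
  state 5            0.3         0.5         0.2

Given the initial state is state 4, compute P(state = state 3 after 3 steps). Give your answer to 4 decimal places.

Propagate the distribution vector 3 steps from state 4.
After 0 steps: (0.0000, 1.0000, 0.0000)
After 1 step: (0.5000, 0.2500, 0.2500)
After 2 steps: (0.4000, 0.3125, 0.2875)
After 3 steps: (0.4025, 0.3219, 0.2756)
P(in state 3 after 3 steps) = 0.4025

0.4025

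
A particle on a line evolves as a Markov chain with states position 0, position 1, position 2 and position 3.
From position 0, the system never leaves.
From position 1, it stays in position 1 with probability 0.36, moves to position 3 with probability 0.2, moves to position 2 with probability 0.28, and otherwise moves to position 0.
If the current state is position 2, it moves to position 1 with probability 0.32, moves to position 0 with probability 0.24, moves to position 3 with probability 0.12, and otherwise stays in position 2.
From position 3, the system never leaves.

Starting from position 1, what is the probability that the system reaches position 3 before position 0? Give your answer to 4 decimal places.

0.4907

Let h(s) be the probability of absorption at position 3 starting from transient state s. Then h(position 3) = 1 and h(position 0) = 0. By first-step analysis:
h(position 1) = 0.16·0 + 0.36·h(position 1) + 0.28·h(position 2) + 0.2·1
h(position 2) = 0.24·0 + 0.32·h(position 1) + 0.32·h(position 2) + 0.12·1
Solving: h(position 1) = 0.4907, h(position 2) = 0.4074.
Starting from position 1, the probability is 0.4907.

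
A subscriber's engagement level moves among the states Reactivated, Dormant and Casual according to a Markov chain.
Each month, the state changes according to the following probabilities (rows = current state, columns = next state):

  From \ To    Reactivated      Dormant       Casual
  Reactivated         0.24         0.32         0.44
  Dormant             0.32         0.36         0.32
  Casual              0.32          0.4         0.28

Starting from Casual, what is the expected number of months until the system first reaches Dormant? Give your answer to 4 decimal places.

Let t(s) be the expected number of months to first reach Dormant from state s, with t(Dormant) = 0. Conditioning on the first month:
t(Reactivated) = 1 + 0.24·t(Reactivated) + 0.44·t(Casual)
t(Casual) = 1 + 0.32·t(Reactivated) + 0.28·t(Casual)
Solving: t(Reactivated) = 2.8543, t(Casual) = 2.6575.
Expected months from Casual to Dormant: 2.6575.

2.6575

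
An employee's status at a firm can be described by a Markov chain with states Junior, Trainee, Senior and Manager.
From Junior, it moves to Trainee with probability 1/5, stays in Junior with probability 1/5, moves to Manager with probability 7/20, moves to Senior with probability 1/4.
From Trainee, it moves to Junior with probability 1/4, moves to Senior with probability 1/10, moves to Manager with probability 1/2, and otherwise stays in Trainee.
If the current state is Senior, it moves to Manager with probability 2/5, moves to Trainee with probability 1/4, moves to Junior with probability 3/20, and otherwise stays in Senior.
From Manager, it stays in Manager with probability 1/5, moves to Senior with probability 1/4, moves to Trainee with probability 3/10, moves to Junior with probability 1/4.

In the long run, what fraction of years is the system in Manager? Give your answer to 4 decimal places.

0.3436

Let the stationary distribution be π with π = πP and π_1 + π_2 + π_3 + π_4 = 1.
π_1 = 0.2·π_1 + 0.25·π_2 + 0.15·π_3 + 0.25·π_4
π_2 = 0.2·π_1 + 0.15·π_2 + 0.25·π_3 + 0.3·π_4
π_3 = 0.25·π_1 + 0.1·π_2 + 0.2·π_3 + 0.25·π_4
Solving with the normalization constraint gives π = (0.2186, 0.2330, 0.2048, 0.3436).
So the stationary probability of Manager is 0.3436.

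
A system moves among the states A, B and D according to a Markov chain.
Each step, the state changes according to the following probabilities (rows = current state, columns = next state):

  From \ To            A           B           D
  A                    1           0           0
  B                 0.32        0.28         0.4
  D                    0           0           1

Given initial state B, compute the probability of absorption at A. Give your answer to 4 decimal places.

0.4444

Let h(s) be the probability of absorption at A starting from transient state s. Then h(A) = 1 and h(D) = 0. By first-step analysis:
h(B) = 0.32·1 + 0.28·h(B) + 0.4·0
Solving: h(B) = 0.4444.
Starting from B, the probability is 0.4444.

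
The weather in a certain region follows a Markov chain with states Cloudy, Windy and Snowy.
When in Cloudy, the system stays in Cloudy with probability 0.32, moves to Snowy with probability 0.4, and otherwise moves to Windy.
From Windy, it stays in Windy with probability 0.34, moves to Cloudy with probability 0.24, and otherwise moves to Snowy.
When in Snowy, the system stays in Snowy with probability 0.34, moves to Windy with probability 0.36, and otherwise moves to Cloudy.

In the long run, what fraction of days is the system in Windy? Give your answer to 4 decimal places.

Let the stationary distribution be π with π = πP and π_1 + π_2 + π_3 = 1.
π_1 = 0.32·π_1 + 0.24·π_2 + 0.3·π_3
π_2 = 0.28·π_1 + 0.34·π_2 + 0.36·π_3
Solving with the normalization constraint gives π = (0.2859, 0.3305, 0.3836).
So the stationary probability of Windy is 0.3305.

0.3305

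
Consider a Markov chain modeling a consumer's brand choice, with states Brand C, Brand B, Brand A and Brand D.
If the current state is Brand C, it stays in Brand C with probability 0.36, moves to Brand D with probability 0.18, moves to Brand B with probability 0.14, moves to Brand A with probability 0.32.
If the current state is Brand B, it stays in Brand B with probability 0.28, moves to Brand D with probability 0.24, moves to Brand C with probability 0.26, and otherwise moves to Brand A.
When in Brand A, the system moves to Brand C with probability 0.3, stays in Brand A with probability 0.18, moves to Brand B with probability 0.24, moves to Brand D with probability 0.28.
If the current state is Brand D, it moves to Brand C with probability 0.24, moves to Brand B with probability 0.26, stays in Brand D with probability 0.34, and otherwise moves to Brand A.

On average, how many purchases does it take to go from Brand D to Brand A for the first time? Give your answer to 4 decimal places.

4.5797

Let t(s) be the expected number of purchases to first reach Brand A from state s, with t(Brand A) = 0. Conditioning on the first purchase:
t(Brand C) = 1 + 0.36·t(Brand C) + 0.14·t(Brand B) + 0.18·t(Brand D)
t(Brand B) = 1 + 0.26·t(Brand C) + 0.28·t(Brand B) + 0.24·t(Brand D)
t(Brand D) = 1 + 0.24·t(Brand C) + 0.26·t(Brand B) + 0.34·t(Brand D)
Solving: t(Brand C) = 3.7875, t(Brand B) = 4.2832, t(Brand D) = 4.5797.
Expected purchases from Brand D to Brand A: 4.5797.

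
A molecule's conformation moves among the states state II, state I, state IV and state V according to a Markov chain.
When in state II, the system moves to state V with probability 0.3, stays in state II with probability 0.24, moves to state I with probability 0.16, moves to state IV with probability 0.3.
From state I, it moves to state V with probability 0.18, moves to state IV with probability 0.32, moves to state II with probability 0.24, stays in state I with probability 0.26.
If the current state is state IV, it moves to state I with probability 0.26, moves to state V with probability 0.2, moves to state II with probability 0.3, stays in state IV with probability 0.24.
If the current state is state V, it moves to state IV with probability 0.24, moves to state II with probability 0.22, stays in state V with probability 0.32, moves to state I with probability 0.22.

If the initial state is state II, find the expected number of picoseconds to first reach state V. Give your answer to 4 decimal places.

4.0627

Let t(s) be the expected number of picoseconds to first reach state V from state s, with t(state V) = 0. Conditioning on the first picosecond:
t(state II) = 1 + 0.24·t(state II) + 0.16·t(state I) + 0.3·t(state IV)
t(state I) = 1 + 0.24·t(state II) + 0.26·t(state I) + 0.32·t(state IV)
t(state IV) = 1 + 0.3·t(state II) + 0.26·t(state I) + 0.24·t(state IV)
Solving: t(state II) = 4.0627, t(state I) = 4.6140, t(state IV) = 4.4980.
Expected picoseconds from state II to state V: 4.0627.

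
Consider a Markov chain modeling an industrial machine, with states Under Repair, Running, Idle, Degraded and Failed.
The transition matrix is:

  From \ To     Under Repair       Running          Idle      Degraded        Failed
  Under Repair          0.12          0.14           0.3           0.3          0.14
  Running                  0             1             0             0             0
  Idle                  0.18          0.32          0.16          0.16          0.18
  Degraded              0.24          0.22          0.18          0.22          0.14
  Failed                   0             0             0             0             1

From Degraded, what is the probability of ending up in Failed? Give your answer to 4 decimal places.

0.3981

Let h(s) be the probability of absorption at Failed starting from transient state s. Then h(Failed) = 1 and h(Running) = 0. By first-step analysis:
h(Under Repair) = 0.12·h(Under Repair) + 0.14·0 + 0.3·h(Idle) + 0.3·h(Degraded) + 0.14·1
h(Idle) = 0.18·h(Under Repair) + 0.32·0 + 0.16·h(Idle) + 0.16·h(Degraded) + 0.18·1
h(Degraded) = 0.24·h(Under Repair) + 0.22·0 + 0.18·h(Idle) + 0.22·h(Degraded) + 0.14·1
Solving: h(Under Repair) = 0.4248, h(Idle) = 0.3811, h(Degraded) = 0.3981.
Starting from Degraded, the probability is 0.3981.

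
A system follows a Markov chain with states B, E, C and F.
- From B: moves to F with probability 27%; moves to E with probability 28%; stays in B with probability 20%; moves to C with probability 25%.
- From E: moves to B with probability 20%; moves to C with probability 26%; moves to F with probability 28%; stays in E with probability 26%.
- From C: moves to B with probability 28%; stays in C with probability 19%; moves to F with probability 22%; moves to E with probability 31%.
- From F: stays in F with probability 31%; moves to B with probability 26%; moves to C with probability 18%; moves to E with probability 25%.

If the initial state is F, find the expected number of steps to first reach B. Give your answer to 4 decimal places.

4.0294

Let t(s) be the expected number of steps to first reach B from state s, with t(B) = 0. Conditioning on the first step:
t(E) = 1 + 0.26·t(E) + 0.26·t(C) + 0.28·t(F)
t(C) = 1 + 0.31·t(E) + 0.19·t(C) + 0.22·t(F)
t(F) = 1 + 0.25·t(E) + 0.18·t(C) + 0.31·t(F)
Solving: t(E) = 4.2682, t(C) = 3.9625, t(F) = 4.0294.
Expected steps from F to B: 4.0294.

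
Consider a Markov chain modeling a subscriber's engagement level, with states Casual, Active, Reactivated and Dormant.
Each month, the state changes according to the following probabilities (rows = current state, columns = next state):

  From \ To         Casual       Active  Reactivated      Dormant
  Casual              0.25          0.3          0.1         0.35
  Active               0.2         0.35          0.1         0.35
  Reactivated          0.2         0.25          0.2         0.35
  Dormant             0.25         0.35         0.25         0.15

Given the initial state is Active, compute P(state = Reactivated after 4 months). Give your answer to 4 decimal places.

0.1599

Propagate the distribution vector 4 months from Active.
After 0 months: (0.0000, 1.0000, 0.0000, 0.0000)
After 1 month: (0.2000, 0.3500, 0.1000, 0.3500)
After 2 months: (0.2275, 0.3300, 0.1625, 0.2800)
After 3 months: (0.2254, 0.3224, 0.1583, 0.2940)
After 4 months: (0.2260, 0.3229, 0.1599, 0.2912)
P(in Reactivated after 4 months) = 0.1599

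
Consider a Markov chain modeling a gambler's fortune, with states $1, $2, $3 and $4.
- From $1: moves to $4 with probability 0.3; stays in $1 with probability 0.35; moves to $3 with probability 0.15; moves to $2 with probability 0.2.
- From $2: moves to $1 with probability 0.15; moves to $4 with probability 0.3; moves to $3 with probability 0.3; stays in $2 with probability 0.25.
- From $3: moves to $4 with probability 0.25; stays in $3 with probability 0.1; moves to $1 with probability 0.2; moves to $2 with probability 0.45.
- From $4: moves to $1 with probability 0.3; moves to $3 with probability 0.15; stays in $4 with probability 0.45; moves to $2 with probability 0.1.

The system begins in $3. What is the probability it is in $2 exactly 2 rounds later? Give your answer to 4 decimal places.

Propagate the distribution vector 2 rounds from $3.
After 0 rounds: (0.0000, 0.0000, 1.0000, 0.0000)
After 1 round: (0.2000, 0.4500, 0.1000, 0.2500)
After 2 rounds: (0.2325, 0.2225, 0.2125, 0.3325)
P(in $2 after 2 rounds) = 0.2225

0.2225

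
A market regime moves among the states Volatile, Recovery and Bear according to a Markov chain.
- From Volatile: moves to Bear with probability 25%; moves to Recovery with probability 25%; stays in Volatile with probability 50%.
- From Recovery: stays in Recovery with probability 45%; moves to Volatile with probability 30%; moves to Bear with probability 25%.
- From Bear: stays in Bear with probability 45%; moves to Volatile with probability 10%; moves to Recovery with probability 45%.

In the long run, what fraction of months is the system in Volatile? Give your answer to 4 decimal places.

Let the stationary distribution be π with π = πP and π_1 + π_2 + π_3 = 1.
π_1 = 0.5·π_1 + 0.3·π_2 + 0.1·π_3
π_2 = 0.25·π_1 + 0.45·π_2 + 0.45·π_3
Solving with the normalization constraint gives π = (0.2969, 0.3906, 0.3125).
So the stationary probability of Volatile is 0.2969.

0.2969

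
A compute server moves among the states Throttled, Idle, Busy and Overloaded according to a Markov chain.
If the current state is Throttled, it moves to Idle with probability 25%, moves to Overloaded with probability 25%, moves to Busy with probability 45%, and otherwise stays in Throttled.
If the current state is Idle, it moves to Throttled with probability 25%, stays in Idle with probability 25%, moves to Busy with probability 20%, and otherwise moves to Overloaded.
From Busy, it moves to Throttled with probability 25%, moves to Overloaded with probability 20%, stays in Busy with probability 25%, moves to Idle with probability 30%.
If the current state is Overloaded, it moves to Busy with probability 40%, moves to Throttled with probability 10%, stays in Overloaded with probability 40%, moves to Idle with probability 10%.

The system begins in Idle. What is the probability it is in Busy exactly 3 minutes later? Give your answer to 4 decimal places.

Propagate the distribution vector 3 minutes from Idle.
After 0 minutes: (0.0000, 1.0000, 0.0000, 0.0000)
After 1 minute: (0.2500, 0.2500, 0.2000, 0.3000)
After 2 minutes: (0.1550, 0.2150, 0.3325, 0.2975)
After 3 minutes: (0.1744, 0.2220, 0.3149, 0.2888)
P(in Busy after 3 minutes) = 0.3149

0.3149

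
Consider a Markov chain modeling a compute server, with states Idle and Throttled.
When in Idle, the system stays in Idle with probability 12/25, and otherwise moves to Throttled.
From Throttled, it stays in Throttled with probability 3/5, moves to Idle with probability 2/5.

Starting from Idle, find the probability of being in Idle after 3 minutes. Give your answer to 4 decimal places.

0.4351

Propagate the distribution vector 3 minutes from Idle.
After 0 minutes: (1.0000, 0.0000)
After 1 minute: (0.4800, 0.5200)
After 2 minutes: (0.4384, 0.5616)
After 3 minutes: (0.4351, 0.5649)
P(in Idle after 3 minutes) = 0.4351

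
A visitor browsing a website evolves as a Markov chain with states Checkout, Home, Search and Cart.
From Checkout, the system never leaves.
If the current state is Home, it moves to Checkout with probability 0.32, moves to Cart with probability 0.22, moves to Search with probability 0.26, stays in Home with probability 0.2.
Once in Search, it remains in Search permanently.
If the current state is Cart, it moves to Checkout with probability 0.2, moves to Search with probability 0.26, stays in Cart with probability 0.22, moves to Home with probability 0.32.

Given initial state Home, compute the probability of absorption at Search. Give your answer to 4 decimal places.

0.4697

Let h(s) be the probability of absorption at Search starting from transient state s. Then h(Search) = 1 and h(Checkout) = 0. By first-step analysis:
h(Home) = 0.32·0 + 0.2·h(Home) + 0.26·1 + 0.22·h(Cart)
h(Cart) = 0.2·0 + 0.32·h(Home) + 0.26·1 + 0.22·h(Cart)
Solving: h(Home) = 0.4697, h(Cart) = 0.5260.
Starting from Home, the probability is 0.4697.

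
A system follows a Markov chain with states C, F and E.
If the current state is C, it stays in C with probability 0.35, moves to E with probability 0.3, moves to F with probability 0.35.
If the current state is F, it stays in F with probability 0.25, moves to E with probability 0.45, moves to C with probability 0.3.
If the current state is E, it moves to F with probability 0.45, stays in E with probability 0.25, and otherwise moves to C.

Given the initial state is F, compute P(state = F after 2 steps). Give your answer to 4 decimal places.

0.3700

Sum over the intermediate state after 1 step:
P = P(F→C)·P(C→F) + P(F→F)·P(F→F) + P(F→E)·P(E→F)
  = 0.3×0.35 + 0.25×0.25 + 0.45×0.45
  = 0.1050 + 0.0625 + 0.2025 = 0.3700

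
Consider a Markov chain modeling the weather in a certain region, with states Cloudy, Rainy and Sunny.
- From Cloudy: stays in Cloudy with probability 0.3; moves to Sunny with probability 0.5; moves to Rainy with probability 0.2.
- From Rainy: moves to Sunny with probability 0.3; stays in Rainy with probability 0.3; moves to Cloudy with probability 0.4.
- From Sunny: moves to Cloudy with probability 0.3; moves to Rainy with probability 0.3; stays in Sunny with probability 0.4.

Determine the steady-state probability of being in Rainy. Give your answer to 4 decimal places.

0.2673

Let the stationary distribution be π with π = πP and π_1 + π_2 + π_3 = 1.
π_1 = 0.3·π_1 + 0.4·π_2 + 0.3·π_3
π_2 = 0.2·π_1 + 0.3·π_2 + 0.3·π_3
Solving with the normalization constraint gives π = (0.3267, 0.2673, 0.4059).
So the stationary probability of Rainy is 0.2673.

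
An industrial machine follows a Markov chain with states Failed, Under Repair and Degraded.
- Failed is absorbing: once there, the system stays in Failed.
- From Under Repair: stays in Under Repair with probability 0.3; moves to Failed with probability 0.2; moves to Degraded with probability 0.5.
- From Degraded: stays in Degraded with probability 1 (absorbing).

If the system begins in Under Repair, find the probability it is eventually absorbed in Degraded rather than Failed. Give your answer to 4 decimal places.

Let h(s) be the probability of absorption at Degraded starting from transient state s. Then h(Degraded) = 1 and h(Failed) = 0. By first-step analysis:
h(Under Repair) = 0.2·0 + 0.3·h(Under Repair) + 0.5·1
Solving: h(Under Repair) = 0.7143.
Starting from Under Repair, the probability is 0.7143.

0.7143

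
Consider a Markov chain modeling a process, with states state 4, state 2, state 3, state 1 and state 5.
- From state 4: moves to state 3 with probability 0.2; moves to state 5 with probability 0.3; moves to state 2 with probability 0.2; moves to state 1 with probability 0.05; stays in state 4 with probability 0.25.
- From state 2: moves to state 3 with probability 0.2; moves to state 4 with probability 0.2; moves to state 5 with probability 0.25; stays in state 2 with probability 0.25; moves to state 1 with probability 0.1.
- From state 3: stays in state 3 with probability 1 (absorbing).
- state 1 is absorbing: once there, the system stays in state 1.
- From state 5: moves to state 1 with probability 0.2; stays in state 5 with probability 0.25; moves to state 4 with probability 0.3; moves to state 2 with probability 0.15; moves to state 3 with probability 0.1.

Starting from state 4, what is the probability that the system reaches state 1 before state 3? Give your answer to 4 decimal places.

0.3701

Let h(s) be the probability of absorption at state 1 starting from transient state s. Then h(state 1) = 1 and h(state 3) = 0. By first-step analysis:
h(state 4) = 0.25·h(state 4) + 0.2·h(state 2) + 0.2·0 + 0.05·1 + 0.3·h(state 5)
h(state 2) = 0.2·h(state 4) + 0.25·h(state 2) + 0.2·0 + 0.1·1 + 0.25·h(state 5)
h(state 5) = 0.3·h(state 4) + 0.15·h(state 2) + 0.1·0 + 0.2·1 + 0.25·h(state 5)
Solving: h(state 4) = 0.3701, h(state 2) = 0.3967, h(state 5) = 0.4940.
Starting from state 4, the probability is 0.3701.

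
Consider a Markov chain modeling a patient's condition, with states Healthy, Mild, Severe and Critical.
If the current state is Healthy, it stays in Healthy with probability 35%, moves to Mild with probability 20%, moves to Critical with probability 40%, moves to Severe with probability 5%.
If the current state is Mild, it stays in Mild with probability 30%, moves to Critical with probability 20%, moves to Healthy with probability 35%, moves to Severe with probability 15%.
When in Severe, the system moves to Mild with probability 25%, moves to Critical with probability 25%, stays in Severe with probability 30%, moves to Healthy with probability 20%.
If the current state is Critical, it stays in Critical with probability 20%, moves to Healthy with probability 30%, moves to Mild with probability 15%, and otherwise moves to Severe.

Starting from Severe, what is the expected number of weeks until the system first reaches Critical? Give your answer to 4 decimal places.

3.5785

Let t(s) be the expected number of weeks to first reach Critical from state s, with t(Critical) = 0. Conditioning on the first week:
t(Healthy) = 1 + 0.35·t(Healthy) + 0.2·t(Mild) + 0.05·t(Severe)
t(Mild) = 1 + 0.35·t(Healthy) + 0.3·t(Mild) + 0.15·t(Severe)
t(Severe) = 1 + 0.2·t(Healthy) + 0.25·t(Mild) + 0.3·t(Severe)
Solving: t(Healthy) = 2.9418, t(Mild) = 3.6663, t(Severe) = 3.5785.
Expected weeks from Severe to Critical: 3.5785.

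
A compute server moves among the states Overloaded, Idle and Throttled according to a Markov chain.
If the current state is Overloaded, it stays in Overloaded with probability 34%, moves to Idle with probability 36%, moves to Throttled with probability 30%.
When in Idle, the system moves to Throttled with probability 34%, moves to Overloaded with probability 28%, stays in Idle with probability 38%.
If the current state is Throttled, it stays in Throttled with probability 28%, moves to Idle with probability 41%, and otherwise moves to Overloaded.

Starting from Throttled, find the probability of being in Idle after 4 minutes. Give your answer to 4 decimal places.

0.3831

Propagate the distribution vector 4 minutes from Throttled.
After 0 minutes: (0.0000, 0.0000, 1.0000)
After 1 minute: (0.3100, 0.4100, 0.2800)
After 2 minutes: (0.3070, 0.3822, 0.3108)
After 3 minutes: (0.3077, 0.3832, 0.3091)
After 4 minutes: (0.3077, 0.3831, 0.3091)
P(in Idle after 4 minutes) = 0.3831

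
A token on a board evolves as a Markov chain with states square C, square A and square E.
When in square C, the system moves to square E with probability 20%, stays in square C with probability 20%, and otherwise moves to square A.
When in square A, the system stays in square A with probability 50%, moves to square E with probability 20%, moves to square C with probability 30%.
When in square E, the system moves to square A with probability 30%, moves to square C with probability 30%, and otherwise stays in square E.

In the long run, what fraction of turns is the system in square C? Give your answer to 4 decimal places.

0.2727

Let the stationary distribution be π with π = πP and π_1 + π_2 + π_3 = 1.
π_1 = 0.2·π_1 + 0.3·π_2 + 0.3·π_3
π_2 = 0.6·π_1 + 0.5·π_2 + 0.3·π_3
Solving with the normalization constraint gives π = (0.2727, 0.4773, 0.2500).
So the stationary probability of square C is 0.2727.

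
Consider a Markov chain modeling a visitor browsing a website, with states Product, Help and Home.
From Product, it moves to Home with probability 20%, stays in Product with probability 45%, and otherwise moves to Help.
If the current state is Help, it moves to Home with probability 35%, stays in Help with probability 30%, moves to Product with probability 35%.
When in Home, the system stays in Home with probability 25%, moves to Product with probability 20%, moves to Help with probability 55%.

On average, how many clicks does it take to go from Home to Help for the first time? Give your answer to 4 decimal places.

Let t(s) be the expected number of clicks to first reach Help from state s, with t(Help) = 0. Conditioning on the first click:
t(Product) = 1 + 0.45·t(Product) + 0.2·t(Home)
t(Home) = 1 + 0.2·t(Product) + 0.25·t(Home)
Solving: t(Product) = 2.5503, t(Home) = 2.0134.
Expected clicks from Home to Help: 2.0134.

2.0134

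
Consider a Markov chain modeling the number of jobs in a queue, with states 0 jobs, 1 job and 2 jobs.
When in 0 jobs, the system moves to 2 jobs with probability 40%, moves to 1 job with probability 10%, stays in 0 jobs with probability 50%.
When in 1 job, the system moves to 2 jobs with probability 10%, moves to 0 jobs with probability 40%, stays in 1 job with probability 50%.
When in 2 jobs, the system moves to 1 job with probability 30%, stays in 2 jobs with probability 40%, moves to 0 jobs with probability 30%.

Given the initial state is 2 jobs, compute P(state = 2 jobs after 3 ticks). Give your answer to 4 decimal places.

Propagate the distribution vector 3 ticks from 2 jobs.
After 0 ticks: (0.0000, 0.0000, 1.0000)
After 1 tick: (0.3000, 0.3000, 0.4000)
After 2 ticks: (0.3900, 0.3000, 0.3100)
After 3 ticks: (0.4080, 0.2820, 0.3100)
P(in 2 jobs after 3 ticks) = 0.3100

0.3100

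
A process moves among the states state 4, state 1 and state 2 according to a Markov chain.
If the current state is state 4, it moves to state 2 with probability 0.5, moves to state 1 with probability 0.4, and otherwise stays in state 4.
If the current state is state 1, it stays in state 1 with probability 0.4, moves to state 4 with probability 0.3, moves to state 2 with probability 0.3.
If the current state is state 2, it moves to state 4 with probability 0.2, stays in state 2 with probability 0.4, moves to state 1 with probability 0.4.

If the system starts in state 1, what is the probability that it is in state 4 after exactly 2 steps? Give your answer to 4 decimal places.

0.2100

Sum over the intermediate state after 1 step:
P = P(state 1→state 4)·P(state 4→state 4) + P(state 1→state 1)·P(state 1→state 4) + P(state 1→state 2)·P(state 2→state 4)
  = 0.3×0.1 + 0.4×0.3 + 0.3×0.2
  = 0.0300 + 0.1200 + 0.0600 = 0.2100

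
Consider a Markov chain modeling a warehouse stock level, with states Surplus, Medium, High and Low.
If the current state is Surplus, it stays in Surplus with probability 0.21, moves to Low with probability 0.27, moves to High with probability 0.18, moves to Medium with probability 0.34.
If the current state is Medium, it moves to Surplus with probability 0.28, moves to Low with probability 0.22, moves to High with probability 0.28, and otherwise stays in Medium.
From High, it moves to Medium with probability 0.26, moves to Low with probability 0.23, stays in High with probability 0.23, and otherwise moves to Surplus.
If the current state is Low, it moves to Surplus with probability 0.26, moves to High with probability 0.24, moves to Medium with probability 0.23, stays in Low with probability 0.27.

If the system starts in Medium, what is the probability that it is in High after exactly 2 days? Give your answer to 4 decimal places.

0.2292

Propagate the distribution vector 2 days from Medium.
After 0 days: (0.0000, 1.0000, 0.0000, 0.0000)
After 1 day: (0.2800, 0.2200, 0.2800, 0.2200)
After 2 days: (0.2560, 0.2670, 0.2292, 0.2478)
P(in High after 2 days) = 0.2292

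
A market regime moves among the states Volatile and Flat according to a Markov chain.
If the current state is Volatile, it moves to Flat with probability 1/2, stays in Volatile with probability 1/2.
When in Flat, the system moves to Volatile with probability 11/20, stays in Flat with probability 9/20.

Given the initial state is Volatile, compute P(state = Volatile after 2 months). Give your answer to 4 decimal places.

Sum over the intermediate state after 1 month:
P = P(Volatile→Volatile)·P(Volatile→Volatile) + P(Volatile→Flat)·P(Flat→Volatile)
  = 0.5×0.5 + 0.5×0.55
  = 0.2500 + 0.2750 = 0.5250

0.5250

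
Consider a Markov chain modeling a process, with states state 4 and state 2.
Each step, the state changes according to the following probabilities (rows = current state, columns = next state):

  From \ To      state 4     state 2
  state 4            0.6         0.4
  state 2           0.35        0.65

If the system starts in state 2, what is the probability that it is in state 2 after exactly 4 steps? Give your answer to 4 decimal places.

0.5352

Propagate the distribution vector 4 steps from state 2.
After 0 steps: (0.0000, 1.0000)
After 1 step: (0.3500, 0.6500)
After 2 steps: (0.4375, 0.5625)
After 3 steps: (0.4594, 0.5406)
After 4 steps: (0.4648, 0.5352)
P(in state 2 after 4 steps) = 0.5352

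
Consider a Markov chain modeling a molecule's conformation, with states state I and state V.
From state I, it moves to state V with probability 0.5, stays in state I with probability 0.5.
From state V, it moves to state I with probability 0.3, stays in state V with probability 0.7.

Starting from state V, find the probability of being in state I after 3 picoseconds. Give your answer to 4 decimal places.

Propagate the distribution vector 3 picoseconds from state V.
After 0 picoseconds: (0.0000, 1.0000)
After 1 picosecond: (0.3000, 0.7000)
After 2 picoseconds: (0.3600, 0.6400)
After 3 picoseconds: (0.3720, 0.6280)
P(in state I after 3 picoseconds) = 0.3720

0.3720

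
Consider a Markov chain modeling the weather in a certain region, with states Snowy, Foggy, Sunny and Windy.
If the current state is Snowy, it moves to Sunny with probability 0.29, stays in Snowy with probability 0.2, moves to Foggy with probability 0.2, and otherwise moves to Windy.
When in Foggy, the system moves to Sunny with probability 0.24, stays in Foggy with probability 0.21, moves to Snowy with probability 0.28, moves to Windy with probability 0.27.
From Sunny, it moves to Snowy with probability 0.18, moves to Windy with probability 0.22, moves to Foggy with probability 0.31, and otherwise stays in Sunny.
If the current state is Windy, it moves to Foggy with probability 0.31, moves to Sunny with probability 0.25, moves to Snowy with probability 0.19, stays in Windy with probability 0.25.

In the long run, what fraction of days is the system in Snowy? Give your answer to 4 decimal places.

Let the stationary distribution be π with π = πP and π_1 + π_2 + π_3 + π_4 = 1.
π_1 = 0.2·π_1 + 0.28·π_2 + 0.18·π_3 + 0.19·π_4
π_2 = 0.2·π_1 + 0.21·π_2 + 0.31·π_3 + 0.31·π_4
π_3 = 0.29·π_1 + 0.24·π_2 + 0.29·π_3 + 0.25·π_4
Solving with the normalization constraint gives π = (0.2129, 0.2605, 0.2666, 0.2600).
So the stationary probability of Snowy is 0.2129.

0.2129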